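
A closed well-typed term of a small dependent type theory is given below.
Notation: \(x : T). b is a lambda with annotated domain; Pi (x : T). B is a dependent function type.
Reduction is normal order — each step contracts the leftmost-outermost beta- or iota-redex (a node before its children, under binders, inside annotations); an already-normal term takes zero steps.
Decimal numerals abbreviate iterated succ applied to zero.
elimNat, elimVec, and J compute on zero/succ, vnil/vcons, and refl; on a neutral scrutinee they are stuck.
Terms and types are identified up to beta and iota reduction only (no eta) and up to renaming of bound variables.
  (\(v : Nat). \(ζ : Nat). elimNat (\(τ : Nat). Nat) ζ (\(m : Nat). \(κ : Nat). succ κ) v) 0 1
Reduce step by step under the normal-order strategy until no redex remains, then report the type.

normal-order reduction sequence:
  (\(v : Nat). \(ζ : Nat). elimNat (\(τ : Nat). Nat) ζ (\(m : Nat). \(κ : Nat). succ κ) v) 0 1
  ~> (\(v : Nat). elimNat (\(ζ : Nat). Nat) v (\(τ : Nat). \(m : Nat). succ m) 0) 1
  ~> elimNat (\(v : Nat). Nat) 1 (\(ζ : Nat). \(τ : Nat). succ τ) 0
  ~> 1
inferred type:
  Nat


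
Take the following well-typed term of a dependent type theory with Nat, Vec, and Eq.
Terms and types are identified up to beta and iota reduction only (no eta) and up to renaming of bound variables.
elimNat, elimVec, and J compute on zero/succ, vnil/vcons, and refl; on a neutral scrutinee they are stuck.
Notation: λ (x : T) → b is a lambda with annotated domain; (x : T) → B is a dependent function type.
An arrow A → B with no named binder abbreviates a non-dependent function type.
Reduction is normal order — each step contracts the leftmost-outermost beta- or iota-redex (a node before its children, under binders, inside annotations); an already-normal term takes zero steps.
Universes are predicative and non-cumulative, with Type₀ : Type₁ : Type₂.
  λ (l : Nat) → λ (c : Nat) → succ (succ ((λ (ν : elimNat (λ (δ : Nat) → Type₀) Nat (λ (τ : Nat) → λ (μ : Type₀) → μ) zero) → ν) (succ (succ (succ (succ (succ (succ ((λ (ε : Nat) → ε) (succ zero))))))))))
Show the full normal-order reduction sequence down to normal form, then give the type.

normal-order reduction:
  λ (l : Nat) → λ (c : Nat) → succ (succ ((λ (ν : elimNat (λ (δ : Nat) → Type₀) Nat (λ (τ : Nat) → λ (μ : Type₀) → μ) zero) → ν) (succ (succ (succ (succ (succ (succ ((λ (ε : Nat) → ε) (succ zero))))))))))
  ~> λ (l : Nat) → λ (c : Nat) → succ (succ (succ (succ (succ (succ (succ (succ ((λ (ν : Nat) → ν) (succ zero)))))))))
  ~> λ (l : Nat) → λ (c : Nat) → succ (succ (succ (succ (succ (succ (succ (succ (succ zero))))))))
the term's type:
  Nat → Nat → Nat


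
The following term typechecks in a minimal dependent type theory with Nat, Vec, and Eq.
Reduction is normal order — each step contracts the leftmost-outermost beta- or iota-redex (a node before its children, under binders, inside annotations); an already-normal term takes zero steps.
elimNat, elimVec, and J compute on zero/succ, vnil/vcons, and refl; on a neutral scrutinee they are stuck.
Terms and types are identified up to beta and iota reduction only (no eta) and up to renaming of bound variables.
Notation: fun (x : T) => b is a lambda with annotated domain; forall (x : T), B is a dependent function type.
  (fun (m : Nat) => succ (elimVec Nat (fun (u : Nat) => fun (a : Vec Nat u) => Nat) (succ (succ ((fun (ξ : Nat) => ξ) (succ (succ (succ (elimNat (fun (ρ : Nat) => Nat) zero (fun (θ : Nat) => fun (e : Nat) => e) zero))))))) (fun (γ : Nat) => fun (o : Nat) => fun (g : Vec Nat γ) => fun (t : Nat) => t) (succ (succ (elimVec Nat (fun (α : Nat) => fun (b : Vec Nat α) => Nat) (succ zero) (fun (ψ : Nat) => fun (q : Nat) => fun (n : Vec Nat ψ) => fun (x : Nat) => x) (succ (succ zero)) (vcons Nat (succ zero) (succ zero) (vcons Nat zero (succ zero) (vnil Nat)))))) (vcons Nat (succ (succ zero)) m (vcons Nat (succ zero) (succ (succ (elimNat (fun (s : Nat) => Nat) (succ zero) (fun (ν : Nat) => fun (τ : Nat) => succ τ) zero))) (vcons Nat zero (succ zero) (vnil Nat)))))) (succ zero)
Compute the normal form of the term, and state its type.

normal form:
  succ (succ (succ (succ (succ (succ zero)))))
the term's type:
  Nat


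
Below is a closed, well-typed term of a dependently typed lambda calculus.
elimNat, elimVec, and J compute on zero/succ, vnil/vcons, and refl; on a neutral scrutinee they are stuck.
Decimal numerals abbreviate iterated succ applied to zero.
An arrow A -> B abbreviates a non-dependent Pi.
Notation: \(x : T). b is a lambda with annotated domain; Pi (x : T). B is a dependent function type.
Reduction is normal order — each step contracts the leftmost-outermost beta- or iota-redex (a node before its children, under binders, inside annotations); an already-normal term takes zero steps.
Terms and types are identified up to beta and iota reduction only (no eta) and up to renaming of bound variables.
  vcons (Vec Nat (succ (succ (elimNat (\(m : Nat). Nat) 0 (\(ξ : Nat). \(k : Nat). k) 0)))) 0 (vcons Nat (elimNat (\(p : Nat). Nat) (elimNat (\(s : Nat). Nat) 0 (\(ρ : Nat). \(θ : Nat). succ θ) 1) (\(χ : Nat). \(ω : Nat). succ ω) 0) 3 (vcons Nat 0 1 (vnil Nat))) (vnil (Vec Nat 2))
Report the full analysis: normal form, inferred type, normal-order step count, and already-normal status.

normal form:
  vcons (Vec Nat 2) 0 (vcons Nat 1 3 (vcons Nat 0 1 (vnil Nat))) (vnil (Vec Nat 2))
the term's type:
  Vec (Vec Nat 2) 1
reduction steps (normal order): 6
already normal: no
first redex: an elimNat iota-redex


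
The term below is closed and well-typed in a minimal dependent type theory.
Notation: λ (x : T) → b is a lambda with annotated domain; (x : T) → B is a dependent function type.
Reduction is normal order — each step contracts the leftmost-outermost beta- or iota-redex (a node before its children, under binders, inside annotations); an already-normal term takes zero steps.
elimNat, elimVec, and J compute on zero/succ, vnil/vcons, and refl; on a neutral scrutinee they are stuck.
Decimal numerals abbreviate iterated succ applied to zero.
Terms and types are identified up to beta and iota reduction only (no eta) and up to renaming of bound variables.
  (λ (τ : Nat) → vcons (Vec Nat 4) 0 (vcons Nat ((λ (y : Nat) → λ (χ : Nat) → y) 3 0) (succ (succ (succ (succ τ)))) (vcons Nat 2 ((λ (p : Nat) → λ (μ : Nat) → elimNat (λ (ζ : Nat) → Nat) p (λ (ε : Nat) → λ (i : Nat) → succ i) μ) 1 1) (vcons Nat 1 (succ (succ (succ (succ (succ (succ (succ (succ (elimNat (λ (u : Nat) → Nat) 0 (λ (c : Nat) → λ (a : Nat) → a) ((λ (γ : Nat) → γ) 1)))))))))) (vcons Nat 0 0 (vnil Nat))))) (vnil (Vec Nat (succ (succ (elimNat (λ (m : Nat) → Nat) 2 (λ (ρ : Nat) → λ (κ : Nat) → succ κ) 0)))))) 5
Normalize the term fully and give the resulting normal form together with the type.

normal form:
  vcons (Vec Nat 4) 0 (vcons Nat 3 9 (vcons Nat 2 2 (vcons Nat 1 8 (vcons Nat 0 0 (vnil Nat))))) (vnil (Vec Nat 4))
inferred type:
  Vec (Vec Nat 4) 1
observation: the term reaches its normal form after 15 normal-order steps.


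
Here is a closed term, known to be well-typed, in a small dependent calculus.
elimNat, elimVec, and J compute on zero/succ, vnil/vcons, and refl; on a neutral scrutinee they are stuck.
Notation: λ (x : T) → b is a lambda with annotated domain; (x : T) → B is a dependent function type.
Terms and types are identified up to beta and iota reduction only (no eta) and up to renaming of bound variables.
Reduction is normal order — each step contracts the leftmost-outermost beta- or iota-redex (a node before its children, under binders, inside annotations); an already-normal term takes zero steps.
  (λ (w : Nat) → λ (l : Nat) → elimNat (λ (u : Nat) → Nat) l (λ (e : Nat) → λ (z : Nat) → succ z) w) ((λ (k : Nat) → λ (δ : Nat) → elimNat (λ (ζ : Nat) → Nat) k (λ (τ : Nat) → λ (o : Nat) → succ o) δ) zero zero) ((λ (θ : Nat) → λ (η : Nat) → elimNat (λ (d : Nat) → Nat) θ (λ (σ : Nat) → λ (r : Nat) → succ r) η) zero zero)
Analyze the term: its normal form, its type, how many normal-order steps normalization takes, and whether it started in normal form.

normal form:
  zero
inferred type:
  Nat
normal-order step count: 9
already normal: no
first redex: a beta-redex


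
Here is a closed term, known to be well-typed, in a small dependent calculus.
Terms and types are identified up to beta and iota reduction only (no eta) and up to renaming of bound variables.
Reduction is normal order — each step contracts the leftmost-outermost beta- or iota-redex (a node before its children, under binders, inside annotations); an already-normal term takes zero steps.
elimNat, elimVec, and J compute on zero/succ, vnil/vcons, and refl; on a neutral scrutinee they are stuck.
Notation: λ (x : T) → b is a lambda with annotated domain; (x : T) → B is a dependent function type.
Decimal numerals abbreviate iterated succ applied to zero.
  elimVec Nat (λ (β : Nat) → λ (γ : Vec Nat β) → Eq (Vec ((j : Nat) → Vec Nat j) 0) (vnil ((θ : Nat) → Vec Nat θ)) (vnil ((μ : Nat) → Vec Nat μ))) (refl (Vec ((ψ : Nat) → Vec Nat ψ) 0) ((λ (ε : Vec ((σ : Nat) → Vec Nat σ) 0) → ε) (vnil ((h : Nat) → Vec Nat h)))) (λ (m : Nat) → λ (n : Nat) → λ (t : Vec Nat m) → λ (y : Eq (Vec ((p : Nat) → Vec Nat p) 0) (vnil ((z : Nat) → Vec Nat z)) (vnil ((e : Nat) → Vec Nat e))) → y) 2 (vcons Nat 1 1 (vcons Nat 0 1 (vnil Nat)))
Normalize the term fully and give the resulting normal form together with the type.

normal form:
  refl (Vec ((β : Nat) → Vec Nat β) 0) (vnil ((γ : Nat) → Vec Nat γ))
the term's type:
  Eq (Vec ((β : Nat) → Vec Nat β) 0) (vnil ((γ : Nat) → Vec Nat γ)) (vnil ((j : Nat) → Vec Nat j))


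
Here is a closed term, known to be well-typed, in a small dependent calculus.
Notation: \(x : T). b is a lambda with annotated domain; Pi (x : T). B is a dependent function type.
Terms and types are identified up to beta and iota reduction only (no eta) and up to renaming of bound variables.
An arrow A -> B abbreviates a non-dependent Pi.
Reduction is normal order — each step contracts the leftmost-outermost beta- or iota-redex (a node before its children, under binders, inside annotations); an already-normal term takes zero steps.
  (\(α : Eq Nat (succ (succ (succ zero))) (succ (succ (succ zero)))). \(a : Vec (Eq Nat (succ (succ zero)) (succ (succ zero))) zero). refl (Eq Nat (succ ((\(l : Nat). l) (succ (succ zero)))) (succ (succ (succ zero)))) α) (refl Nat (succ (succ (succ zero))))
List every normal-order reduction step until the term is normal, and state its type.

normal-order reduction sequence:
  (\(α : Eq Nat (succ (succ (succ zero))) (succ (succ (succ zero)))). \(a : Vec (Eq Nat (succ (succ zero)) (succ (succ zero))) zero). refl (Eq Nat (succ ((\(l : Nat). l) (succ (succ zero)))) (succ (succ (succ zero)))) α) (refl Nat (succ (succ (succ zero))))
  ~> \(α : Vec (Eq Nat (succ (succ zero)) (succ (succ zero))) zero). refl (Eq Nat (succ ((\(a : Nat). a) (succ (succ zero)))) (succ (succ (succ zero)))) (refl Nat (succ (succ (succ zero))))
  ~> \(α : Vec (Eq Nat (succ (succ zero)) (succ (succ zero))) zero). refl (Eq Nat (succ (succ (succ zero))) (succ (succ (succ zero)))) (refl Nat (succ (succ (succ zero))))
inferred type:
  Vec (Eq Nat (succ (succ zero)) (succ (succ zero))) zero -> Eq (Eq Nat (succ (succ (succ zero))) (succ (succ (succ zero)))) (refl Nat (succ (succ (succ zero)))) (refl Nat (succ (succ (succ zero))))


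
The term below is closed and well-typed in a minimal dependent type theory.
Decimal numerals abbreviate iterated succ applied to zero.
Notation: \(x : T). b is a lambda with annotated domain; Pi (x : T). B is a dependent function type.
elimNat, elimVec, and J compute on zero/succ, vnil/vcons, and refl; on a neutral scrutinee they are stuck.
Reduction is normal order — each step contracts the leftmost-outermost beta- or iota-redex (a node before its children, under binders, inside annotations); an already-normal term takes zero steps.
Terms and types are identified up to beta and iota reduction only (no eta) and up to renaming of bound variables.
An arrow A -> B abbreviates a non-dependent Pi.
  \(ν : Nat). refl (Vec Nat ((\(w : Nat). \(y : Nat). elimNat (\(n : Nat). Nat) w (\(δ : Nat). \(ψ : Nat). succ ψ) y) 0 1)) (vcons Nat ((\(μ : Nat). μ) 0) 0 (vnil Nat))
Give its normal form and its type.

normal form:
  \(ν : Nat). refl (Vec Nat 1) (vcons Nat 0 0 (vnil Nat))
type:
  Nat -> Eq (Vec Nat 1) (vcons Nat 0 0 (vnil Nat)) (vcons Nat 0 0 (vnil Nat))
observation: the first redex contracted is a beta-redex; the normal form is reached in 7 normal-order steps.


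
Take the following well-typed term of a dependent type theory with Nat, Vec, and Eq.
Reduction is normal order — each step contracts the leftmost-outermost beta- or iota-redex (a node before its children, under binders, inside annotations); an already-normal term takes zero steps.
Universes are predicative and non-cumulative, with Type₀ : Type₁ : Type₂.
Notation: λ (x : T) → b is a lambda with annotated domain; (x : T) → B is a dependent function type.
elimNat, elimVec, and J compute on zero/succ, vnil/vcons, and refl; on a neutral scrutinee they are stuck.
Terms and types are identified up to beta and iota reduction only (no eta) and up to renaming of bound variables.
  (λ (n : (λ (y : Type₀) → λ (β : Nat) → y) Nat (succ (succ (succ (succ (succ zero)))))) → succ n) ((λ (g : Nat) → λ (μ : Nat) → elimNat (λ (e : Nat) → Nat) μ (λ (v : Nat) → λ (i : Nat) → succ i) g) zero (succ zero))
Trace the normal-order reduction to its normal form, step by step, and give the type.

reduction (normal order):
  (λ (n : (λ (y : Type₀) → λ (β : Nat) → y) Nat (succ (succ (succ (succ (succ zero)))))) → succ n) ((λ (g : Nat) → λ (μ : Nat) → elimNat (λ (e : Nat) → Nat) μ (λ (v : Nat) → λ (i : Nat) → succ i) g) zero (succ zero))
  ~> succ ((λ (n : Nat) → λ (y : Nat) → elimNat (λ (β : Nat) → Nat) y (λ (g : Nat) → λ (μ : Nat) → succ μ) n) zero (succ zero))
  ~> succ ((λ (n : Nat) → elimNat (λ (y : Nat) → Nat) n (λ (β : Nat) → λ (g : Nat) → succ g) zero) (succ zero))
  ~> succ (elimNat (λ (n : Nat) → Nat) (succ zero) (λ (y : Nat) → λ (β : Nat) → succ β) zero)
  ~> succ (succ zero)
type:
  Nat


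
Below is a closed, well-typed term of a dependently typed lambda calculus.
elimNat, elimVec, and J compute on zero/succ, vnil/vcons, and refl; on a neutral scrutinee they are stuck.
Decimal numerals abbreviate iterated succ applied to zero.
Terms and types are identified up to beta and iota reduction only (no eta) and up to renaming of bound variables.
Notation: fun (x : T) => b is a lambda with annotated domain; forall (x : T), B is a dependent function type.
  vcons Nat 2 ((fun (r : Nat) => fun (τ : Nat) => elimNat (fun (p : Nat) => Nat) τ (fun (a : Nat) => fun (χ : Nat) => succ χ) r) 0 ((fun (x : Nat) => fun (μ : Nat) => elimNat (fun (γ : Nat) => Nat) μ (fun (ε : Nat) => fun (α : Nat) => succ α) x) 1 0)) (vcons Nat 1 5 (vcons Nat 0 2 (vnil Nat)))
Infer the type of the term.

type:
  Vec Nat 3


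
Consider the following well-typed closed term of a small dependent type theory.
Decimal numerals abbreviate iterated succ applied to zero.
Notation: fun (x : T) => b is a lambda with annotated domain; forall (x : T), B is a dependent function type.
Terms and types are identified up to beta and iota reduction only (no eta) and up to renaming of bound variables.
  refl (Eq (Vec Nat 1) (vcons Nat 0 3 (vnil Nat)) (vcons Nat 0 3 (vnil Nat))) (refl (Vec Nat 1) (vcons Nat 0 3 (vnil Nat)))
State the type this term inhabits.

inferred type:
  Eq (Eq (Vec Nat 1) (vcons Nat 0 3 (vnil Nat)) (vcons Nat 0 3 (vnil Nat))) (refl (Vec Nat 1) (vcons Nat 0 3 (vnil Nat))) (refl (Vec Nat 1) (vcons Nat 0 3 (vnil Nat)))


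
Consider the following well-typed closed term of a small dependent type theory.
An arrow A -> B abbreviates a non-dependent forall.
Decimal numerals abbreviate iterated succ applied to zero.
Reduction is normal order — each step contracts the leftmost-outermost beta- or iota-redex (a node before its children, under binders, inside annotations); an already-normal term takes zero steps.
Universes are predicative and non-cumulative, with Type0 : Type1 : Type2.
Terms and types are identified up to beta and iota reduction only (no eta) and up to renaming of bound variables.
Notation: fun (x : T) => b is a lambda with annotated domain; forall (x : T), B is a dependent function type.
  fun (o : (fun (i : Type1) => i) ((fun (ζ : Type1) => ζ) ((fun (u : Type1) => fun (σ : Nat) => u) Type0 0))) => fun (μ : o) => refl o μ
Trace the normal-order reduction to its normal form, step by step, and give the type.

normal-order reduction sequence:
  fun (o : (fun (i : Type1) => i) ((fun (ζ : Type1) => ζ) ((fun (u : Type1) => fun (σ : Nat) => u) Type0 0))) => fun (μ : o) => refl o μ
  ~> fun (o : (fun (i : Type1) => i) ((fun (ζ : Type1) => fun (u : Nat) => ζ) Type0 0)) => fun (σ : o) => refl o σ
  ~> fun (o : (fun (i : Type1) => fun (ζ : Nat) => i) Type0 0) => fun (u : o) => refl o u
  ~> fun (o : (fun (i : Nat) => Type0) 0) => fun (ζ : o) => refl o ζ
  ~> fun (o : Type0) => fun (i : o) => refl o i
type:
  forall (o : Type0), forall (i : o), Eq o i i


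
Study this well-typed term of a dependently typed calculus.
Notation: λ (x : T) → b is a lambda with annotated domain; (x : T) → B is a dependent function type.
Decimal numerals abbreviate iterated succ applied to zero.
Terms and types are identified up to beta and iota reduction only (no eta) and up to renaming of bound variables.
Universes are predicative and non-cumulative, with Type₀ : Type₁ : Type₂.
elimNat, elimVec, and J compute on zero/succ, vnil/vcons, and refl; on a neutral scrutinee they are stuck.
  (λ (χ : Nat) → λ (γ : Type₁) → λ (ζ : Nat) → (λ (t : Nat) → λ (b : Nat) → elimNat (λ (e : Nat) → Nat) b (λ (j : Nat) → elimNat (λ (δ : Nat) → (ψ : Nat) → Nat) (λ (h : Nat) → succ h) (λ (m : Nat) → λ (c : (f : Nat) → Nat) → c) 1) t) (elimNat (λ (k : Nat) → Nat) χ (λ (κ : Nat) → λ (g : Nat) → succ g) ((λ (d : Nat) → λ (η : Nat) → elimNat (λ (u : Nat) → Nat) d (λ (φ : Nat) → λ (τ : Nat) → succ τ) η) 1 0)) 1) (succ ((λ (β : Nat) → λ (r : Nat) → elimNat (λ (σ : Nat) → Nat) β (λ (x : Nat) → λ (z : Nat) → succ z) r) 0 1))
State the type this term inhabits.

type:
  (χ : Type₁) → (γ : Nat) → Nat


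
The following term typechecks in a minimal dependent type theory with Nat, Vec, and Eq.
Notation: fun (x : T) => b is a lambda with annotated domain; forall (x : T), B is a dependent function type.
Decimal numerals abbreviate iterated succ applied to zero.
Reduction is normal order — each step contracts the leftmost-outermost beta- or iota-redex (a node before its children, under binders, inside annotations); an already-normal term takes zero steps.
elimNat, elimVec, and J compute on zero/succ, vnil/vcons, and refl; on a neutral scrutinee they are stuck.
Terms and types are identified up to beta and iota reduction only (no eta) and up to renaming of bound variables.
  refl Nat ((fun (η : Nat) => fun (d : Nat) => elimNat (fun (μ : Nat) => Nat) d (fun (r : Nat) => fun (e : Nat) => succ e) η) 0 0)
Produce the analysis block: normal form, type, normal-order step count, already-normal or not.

resulting normal form:
  refl Nat 0
the term's type:
  Eq Nat 0 0
steps to reach normal form (normal order): 3
already normal: no
first contracted redex: a beta-redex


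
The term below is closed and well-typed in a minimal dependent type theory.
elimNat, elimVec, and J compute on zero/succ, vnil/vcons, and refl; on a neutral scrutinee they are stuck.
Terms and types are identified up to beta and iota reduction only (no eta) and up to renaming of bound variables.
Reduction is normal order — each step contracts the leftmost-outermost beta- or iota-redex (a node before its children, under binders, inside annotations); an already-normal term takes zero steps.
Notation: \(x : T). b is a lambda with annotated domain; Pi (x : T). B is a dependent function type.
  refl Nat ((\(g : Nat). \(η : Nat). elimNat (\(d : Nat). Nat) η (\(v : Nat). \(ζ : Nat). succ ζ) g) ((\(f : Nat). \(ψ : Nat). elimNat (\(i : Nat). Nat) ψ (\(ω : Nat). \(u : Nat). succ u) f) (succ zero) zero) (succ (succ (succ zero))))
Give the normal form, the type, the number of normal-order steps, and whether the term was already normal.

reduced normal form:
  refl Nat (succ (succ (succ (succ zero))))
type:
  Eq Nat (succ (succ (succ (succ zero)))) (succ (succ (succ (succ zero))))
steps to reach normal form (normal order): 12
term was already normal: no
first redex: a beta-redex


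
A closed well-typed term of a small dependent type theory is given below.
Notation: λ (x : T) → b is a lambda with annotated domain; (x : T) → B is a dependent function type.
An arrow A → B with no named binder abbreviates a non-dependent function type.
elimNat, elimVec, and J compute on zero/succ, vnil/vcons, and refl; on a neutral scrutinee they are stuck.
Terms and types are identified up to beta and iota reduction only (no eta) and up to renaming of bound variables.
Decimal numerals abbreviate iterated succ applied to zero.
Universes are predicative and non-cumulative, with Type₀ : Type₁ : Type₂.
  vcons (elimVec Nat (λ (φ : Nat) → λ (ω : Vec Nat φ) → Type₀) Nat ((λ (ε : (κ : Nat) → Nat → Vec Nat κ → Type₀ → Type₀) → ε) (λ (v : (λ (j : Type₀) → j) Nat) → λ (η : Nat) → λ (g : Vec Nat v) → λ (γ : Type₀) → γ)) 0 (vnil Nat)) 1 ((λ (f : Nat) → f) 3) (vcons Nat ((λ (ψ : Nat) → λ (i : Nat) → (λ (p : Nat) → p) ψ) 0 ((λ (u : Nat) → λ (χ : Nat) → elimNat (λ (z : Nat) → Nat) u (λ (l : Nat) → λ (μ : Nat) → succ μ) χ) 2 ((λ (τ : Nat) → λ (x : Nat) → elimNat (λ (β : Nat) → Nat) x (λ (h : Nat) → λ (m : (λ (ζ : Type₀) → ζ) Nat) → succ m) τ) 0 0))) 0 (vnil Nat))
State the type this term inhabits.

type:
  Vec Nat 2


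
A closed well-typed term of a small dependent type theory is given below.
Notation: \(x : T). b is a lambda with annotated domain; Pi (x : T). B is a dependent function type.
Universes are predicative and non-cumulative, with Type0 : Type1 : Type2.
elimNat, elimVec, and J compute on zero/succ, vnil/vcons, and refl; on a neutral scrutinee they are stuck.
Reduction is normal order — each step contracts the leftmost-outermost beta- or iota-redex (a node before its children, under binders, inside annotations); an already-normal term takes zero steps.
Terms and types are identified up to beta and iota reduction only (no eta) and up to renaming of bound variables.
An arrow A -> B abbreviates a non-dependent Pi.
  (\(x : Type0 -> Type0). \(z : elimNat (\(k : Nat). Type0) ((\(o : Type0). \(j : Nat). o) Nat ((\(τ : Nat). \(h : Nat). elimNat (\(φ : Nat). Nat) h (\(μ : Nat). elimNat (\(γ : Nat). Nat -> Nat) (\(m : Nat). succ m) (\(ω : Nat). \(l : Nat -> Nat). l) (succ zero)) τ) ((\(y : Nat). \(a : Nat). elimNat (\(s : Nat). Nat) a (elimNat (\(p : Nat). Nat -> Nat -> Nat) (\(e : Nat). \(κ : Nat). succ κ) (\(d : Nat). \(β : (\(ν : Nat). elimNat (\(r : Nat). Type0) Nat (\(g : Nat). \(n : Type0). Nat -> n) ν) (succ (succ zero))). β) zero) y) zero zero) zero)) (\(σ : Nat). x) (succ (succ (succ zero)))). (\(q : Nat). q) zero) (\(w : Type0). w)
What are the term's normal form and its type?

normal form:
  \(x : Nat). zero
type:
  Nat -> Nat
observation: contracting a beta-redex first, the term normalizes in 14 steps.


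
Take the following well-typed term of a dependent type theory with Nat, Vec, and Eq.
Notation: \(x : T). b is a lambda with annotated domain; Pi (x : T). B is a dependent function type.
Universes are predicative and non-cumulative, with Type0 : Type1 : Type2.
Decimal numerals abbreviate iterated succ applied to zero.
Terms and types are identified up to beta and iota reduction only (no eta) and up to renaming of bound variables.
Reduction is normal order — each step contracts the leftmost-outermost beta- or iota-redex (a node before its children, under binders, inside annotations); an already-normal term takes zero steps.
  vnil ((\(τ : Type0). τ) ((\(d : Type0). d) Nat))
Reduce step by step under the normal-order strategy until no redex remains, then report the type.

normal-order reduction sequence:
  vnil ((\(τ : Type0). τ) ((\(d : Type0). d) Nat))
  ~> vnil ((\(τ : Type0). τ) Nat)
  ~> vnil Nat
the term's type:
  Vec Nat 0


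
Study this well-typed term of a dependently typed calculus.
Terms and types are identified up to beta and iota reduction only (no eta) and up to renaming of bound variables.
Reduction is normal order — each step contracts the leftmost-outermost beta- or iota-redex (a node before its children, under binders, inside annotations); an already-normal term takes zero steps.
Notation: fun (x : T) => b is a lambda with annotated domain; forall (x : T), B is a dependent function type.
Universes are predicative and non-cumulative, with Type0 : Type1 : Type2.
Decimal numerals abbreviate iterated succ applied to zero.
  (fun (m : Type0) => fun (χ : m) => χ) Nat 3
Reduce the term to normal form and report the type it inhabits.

reduced normal form:
  3
type:
  Nat
observation: normalization takes exactly 2 steps under the normal-order strategy.


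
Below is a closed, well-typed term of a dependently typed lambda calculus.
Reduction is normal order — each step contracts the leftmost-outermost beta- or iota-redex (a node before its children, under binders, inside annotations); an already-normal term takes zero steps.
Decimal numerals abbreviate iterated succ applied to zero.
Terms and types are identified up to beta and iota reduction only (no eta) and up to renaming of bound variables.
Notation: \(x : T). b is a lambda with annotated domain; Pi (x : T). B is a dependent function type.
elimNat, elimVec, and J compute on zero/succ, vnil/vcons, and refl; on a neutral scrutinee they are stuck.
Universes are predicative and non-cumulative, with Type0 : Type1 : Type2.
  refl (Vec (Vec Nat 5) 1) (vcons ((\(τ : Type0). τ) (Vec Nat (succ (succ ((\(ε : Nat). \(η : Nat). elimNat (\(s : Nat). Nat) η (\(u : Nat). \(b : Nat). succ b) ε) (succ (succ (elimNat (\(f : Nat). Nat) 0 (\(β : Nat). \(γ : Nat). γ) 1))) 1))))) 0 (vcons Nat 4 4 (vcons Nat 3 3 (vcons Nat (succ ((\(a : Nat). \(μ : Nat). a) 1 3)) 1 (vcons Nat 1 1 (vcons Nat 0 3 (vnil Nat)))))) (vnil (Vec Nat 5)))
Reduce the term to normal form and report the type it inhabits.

normal form:
  refl (Vec (Vec Nat 5) 1) (vcons (Vec Nat 5) 0 (vcons Nat 4 4 (vcons Nat 3 3 (vcons Nat 2 1 (vcons Nat 1 1 (vcons Nat 0 3 (vnil Nat)))))) (vnil (Vec Nat 5)))
type:
  Eq (Vec (Vec Nat 5) 1) (vcons (Vec Nat 5) 0 (vcons Nat 4 4 (vcons Nat 3 3 (vcons Nat 2 1 (vcons Nat 1 1 (vcons Nat 0 3 (vnil Nat)))))) (vnil (Vec Nat 5))) (vcons (Vec Nat 5) 0 (vcons Nat 4 4 (vcons Nat 3 3 (vcons Nat 2 1 (vcons Nat 1 1 (vcons Nat 0 3 (vnil Nat)))))) (vnil (Vec Nat 5)))
observation: the term reaches its normal form after 16 normal-order steps.


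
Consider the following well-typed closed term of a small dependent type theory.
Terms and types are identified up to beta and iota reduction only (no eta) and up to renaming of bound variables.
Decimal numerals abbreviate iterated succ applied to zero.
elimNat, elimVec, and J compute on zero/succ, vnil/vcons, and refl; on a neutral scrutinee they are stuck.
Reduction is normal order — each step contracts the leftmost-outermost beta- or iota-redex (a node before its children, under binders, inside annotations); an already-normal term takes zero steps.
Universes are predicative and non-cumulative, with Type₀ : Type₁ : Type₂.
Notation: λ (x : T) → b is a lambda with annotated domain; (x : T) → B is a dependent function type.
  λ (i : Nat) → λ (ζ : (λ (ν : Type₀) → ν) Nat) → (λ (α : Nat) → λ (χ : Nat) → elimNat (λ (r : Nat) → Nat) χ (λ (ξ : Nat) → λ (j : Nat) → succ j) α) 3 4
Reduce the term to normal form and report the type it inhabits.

resulting normal form:
  λ (i : Nat) → λ (ζ : Nat) → 7
inferred type:
  (i : Nat) → (ζ : Nat) → Nat
observation: 13 normal-order steps separate the term from its normal form.


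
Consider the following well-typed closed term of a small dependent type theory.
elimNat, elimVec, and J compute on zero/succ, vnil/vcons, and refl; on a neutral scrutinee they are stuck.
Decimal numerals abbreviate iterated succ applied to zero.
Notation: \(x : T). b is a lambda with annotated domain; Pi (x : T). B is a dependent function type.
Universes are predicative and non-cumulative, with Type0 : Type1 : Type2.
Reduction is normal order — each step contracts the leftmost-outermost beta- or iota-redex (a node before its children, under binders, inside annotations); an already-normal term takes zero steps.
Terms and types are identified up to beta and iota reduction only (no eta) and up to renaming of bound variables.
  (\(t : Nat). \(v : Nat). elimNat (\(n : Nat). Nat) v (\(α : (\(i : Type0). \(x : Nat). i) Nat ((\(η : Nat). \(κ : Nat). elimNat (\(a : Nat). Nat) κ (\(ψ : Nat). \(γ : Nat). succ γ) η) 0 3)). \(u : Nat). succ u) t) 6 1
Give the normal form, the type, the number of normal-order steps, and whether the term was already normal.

normal form:
  7
type:
  Nat
normal-order step count: 21
started in normal form: no
first redex: a beta-redex


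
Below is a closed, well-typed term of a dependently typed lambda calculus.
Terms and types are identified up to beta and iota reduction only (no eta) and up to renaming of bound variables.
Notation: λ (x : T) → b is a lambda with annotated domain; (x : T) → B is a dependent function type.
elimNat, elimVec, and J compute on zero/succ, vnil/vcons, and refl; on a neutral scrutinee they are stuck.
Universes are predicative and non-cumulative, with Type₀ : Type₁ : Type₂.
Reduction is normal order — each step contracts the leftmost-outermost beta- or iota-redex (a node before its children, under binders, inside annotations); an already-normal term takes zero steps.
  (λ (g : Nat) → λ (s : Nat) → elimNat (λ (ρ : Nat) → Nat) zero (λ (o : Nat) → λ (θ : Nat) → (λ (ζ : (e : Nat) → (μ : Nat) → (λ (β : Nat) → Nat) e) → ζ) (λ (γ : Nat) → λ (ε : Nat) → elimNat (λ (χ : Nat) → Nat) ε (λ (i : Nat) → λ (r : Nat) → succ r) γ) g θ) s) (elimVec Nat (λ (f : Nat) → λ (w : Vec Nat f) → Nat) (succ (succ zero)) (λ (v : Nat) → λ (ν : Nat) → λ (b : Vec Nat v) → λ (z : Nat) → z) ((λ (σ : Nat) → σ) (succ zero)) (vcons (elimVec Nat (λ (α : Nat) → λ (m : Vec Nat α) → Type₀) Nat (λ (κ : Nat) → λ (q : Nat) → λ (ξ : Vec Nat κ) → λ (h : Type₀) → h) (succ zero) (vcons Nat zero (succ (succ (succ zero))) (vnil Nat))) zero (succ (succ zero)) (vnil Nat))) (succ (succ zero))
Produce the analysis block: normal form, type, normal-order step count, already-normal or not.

normal form:
  succ (succ (succ (succ zero)))
type:
  Nat
reduction steps (normal order): 41
already normal: no
first redex: a beta-redex


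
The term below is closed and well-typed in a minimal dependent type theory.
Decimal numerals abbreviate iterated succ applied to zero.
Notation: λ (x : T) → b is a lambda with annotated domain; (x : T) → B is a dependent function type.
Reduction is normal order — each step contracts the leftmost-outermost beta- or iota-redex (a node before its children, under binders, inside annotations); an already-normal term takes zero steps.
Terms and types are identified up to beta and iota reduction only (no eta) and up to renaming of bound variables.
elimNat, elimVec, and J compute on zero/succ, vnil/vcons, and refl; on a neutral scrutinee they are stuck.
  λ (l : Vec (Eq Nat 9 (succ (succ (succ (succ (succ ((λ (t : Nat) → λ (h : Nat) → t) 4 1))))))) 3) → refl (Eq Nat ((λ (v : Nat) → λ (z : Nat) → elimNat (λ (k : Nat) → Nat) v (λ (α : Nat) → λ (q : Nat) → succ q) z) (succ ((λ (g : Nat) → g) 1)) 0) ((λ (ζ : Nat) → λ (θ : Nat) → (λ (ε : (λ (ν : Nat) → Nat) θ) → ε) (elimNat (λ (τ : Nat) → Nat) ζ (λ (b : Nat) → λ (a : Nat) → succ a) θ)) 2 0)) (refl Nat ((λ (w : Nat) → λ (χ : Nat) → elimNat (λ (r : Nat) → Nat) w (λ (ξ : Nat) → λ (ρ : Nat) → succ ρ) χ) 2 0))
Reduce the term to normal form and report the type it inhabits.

resulting normal form:
  λ (l : Vec (Eq Nat 9 9) 3) → refl (Eq Nat 2 2) (refl Nat 2)
inferred type:
  (l : Vec (Eq Nat 9 9) 3) → Eq (Eq Nat 2 2) (refl Nat 2) (refl Nat 2)


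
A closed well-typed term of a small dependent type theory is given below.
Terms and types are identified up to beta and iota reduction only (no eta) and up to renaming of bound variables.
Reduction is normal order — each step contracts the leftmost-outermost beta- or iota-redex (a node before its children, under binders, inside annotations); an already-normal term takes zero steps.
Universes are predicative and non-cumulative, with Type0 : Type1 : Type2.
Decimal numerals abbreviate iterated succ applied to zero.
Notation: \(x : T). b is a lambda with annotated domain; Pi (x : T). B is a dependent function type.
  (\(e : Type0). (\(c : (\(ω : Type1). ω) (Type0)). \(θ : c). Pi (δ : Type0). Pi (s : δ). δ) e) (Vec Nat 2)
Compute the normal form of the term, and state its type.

resulting normal form:
  \(e : Vec Nat 2). Pi (c : Type0). Pi (ω : c). c
inferred type:
  Pi (e : Vec Nat 2). Type1
observation: the first redex contracted is a beta-redex; the normal form is reached in 2 normal-order steps.


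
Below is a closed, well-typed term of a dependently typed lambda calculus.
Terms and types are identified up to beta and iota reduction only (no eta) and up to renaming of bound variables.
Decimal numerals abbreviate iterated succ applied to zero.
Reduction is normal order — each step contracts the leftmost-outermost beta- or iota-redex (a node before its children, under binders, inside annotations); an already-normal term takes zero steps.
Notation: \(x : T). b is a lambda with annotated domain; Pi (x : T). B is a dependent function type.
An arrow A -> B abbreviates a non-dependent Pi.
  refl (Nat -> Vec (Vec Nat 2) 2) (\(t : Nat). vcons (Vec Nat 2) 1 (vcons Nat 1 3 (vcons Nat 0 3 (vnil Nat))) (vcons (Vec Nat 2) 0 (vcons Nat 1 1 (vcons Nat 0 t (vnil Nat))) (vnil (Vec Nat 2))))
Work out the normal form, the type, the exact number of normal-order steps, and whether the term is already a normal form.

resulting normal form:
  refl (Nat -> Vec (Vec Nat 2) 2) (\(t : Nat). vcons (Vec Nat 2) 1 (vcons Nat 1 3 (vcons Nat 0 3 (vnil Nat))) (vcons (Vec Nat 2) 0 (vcons Nat 1 1 (vcons Nat 0 t (vnil Nat))) (vnil (Vec Nat 2))))
inferred type:
  Eq (Nat -> Vec (Vec Nat 2) 2) (\(t : Nat). vcons (Vec Nat 2) 1 (vcons Nat 1 3 (vcons Nat 0 3 (vnil Nat))) (vcons (Vec Nat 2) 0 (vcons Nat 1 1 (vcons Nat 0 t (vnil Nat))) (vnil (Vec Nat 2)))) (\(i : Nat). vcons (Vec Nat 2) 1 (vcons Nat 1 3 (vcons Nat 0 3 (vnil Nat))) (vcons (Vec Nat 2) 0 (vcons Nat 1 1 (vcons Nat 0 i (vnil Nat))) (vnil (Vec Nat 2))))
reduction steps (normal order): 0
term was already normal: yes


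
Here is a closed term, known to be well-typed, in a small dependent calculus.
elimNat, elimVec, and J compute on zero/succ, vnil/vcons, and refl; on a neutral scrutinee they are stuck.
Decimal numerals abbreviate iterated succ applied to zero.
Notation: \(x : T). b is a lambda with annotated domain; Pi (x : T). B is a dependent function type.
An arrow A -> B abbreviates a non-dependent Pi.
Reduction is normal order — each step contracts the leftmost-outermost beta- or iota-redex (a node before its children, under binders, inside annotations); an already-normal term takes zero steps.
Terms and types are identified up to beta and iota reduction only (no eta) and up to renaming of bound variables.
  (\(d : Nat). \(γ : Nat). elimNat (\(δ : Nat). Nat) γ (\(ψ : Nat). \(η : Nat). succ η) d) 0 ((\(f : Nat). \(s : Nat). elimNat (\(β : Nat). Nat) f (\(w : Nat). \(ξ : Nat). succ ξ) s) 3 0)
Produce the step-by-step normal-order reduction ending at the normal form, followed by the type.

normal-order reduction:
  (\(d : Nat). \(γ : Nat). elimNat (\(δ : Nat). Nat) γ (\(ψ : Nat). \(η : Nat). succ η) d) 0 ((\(f : Nat). \(s : Nat). elimNat (\(β : Nat). Nat) f (\(w : Nat). \(ξ : Nat). succ ξ) s) 3 0)
  ~> (\(d : Nat). elimNat (\(γ : Nat). Nat) d (\(δ : Nat). \(ψ : Nat). succ ψ) 0) ((\(η : Nat). \(f : Nat). elimNat (\(s : Nat). Nat) η (\(β : Nat). \(w : Nat). succ w) f) 3 0)
  ~> elimNat (\(d : Nat). Nat) ((\(γ : Nat). \(δ : Nat). elimNat (\(ψ : Nat). Nat) γ (\(η : Nat). \(f : Nat). succ f) δ) 3 0) (\(s : Nat). \(β : Nat). succ β) 0
  ~> (\(d : Nat). \(γ : Nat). elimNat (\(δ : Nat). Nat) d (\(ψ : Nat). \(η : Nat). succ η) γ) 3 0
  ~> (\(d : Nat). elimNat (\(γ : Nat). Nat) 3 (\(δ : Nat). \(ψ : Nat). succ ψ) d) 0
  ~> elimNat (\(d : Nat). Nat) 3 (\(γ : Nat). \(δ : Nat). succ δ) 0
  ~> 3
type:
  Nat


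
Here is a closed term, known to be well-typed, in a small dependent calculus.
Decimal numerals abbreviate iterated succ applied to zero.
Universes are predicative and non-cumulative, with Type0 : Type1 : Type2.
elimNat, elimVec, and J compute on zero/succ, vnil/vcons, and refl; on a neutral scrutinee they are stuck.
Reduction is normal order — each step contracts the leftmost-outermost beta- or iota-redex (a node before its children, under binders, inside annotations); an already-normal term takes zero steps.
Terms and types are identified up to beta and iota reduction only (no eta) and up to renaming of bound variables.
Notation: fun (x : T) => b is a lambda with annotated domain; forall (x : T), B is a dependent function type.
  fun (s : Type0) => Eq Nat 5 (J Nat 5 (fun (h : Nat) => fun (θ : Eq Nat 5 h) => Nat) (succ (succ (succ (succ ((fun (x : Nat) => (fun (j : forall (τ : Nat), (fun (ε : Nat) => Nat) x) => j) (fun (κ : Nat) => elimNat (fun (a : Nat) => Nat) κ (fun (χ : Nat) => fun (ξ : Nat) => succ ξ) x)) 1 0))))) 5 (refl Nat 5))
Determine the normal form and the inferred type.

resulting normal form:
  fun (s : Type0) => Eq Nat 5 5
type:
  forall (s : Type0), Type0
observation: normalization takes exactly 8 steps under the normal-order strategy.


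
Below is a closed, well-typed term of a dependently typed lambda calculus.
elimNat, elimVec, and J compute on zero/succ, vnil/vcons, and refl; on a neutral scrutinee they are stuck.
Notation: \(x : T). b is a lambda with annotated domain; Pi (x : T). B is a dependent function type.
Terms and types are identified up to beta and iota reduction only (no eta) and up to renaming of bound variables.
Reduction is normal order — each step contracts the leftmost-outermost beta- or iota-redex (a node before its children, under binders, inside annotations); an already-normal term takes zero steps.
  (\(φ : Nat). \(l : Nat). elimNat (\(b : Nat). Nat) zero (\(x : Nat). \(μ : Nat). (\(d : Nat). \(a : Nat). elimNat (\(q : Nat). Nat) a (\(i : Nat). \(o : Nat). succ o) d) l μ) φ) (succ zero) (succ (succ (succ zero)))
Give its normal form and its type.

resulting normal form:
  succ (succ (succ zero))
the term's type:
  Nat


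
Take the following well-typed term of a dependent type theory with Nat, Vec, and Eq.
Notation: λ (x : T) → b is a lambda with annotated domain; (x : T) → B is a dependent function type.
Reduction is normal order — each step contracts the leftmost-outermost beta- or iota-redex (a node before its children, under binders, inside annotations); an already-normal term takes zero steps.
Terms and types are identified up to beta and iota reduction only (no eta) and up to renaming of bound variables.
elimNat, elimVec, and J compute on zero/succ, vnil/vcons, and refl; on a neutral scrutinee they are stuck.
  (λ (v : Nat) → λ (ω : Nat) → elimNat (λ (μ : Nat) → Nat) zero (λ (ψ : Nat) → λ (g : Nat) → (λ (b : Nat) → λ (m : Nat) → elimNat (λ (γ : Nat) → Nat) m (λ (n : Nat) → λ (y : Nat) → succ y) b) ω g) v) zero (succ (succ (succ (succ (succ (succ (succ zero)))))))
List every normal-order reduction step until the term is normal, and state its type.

reduction (normal order):
  (λ (v : Nat) → λ (ω : Nat) → elimNat (λ (μ : Nat) → Nat) zero (λ (ψ : Nat) → λ (g : Nat) → (λ (b : Nat) → λ (m : Nat) → elimNat (λ (γ : Nat) → Nat) m (λ (n : Nat) → λ (y : Nat) → succ y) b) ω g) v) zero (succ (succ (succ (succ (succ (succ (succ zero)))))))
  ~> (λ (v : Nat) → elimNat (λ (ω : Nat) → Nat) zero (λ (μ : Nat) → λ (ψ : Nat) → (λ (g : Nat) → λ (b : Nat) → elimNat (λ (m : Nat) → Nat) b (λ (γ : Nat) → λ (n : Nat) → succ n) g) v ψ) zero) (succ (succ (succ (succ (succ (succ (succ zero)))))))
  ~> elimNat (λ (v : Nat) → Nat) zero (λ (ω : Nat) → λ (μ : Nat) → (λ (ψ : Nat) → λ (g : Nat) → elimNat (λ (b : Nat) → Nat) g (λ (m : Nat) → λ (γ : Nat) → succ γ) ψ) (succ (succ (succ (succ (succ (succ (succ zero))))))) μ) zero
  ~> zero
type:
  Nat
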